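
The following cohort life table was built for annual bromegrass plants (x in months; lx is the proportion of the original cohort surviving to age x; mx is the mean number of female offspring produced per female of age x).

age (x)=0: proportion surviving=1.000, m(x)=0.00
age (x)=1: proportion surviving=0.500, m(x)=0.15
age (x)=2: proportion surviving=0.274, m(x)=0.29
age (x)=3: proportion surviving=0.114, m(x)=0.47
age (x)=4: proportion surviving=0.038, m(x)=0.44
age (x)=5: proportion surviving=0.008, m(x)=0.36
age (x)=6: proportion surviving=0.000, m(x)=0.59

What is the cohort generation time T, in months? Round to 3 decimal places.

2.091

lx·mx: 0, 0.075, 0.07946, 0.05358, 0.01672, 0.00288, 0 → R0 = 0.22764
x·lx·mx: 0, 0.075, 0.15892, 0.16074, 0.06688, 0.0144, 0 → Σ = 0.47594
T = 0.47594 / 0.22764 = 2.090757… → 2.091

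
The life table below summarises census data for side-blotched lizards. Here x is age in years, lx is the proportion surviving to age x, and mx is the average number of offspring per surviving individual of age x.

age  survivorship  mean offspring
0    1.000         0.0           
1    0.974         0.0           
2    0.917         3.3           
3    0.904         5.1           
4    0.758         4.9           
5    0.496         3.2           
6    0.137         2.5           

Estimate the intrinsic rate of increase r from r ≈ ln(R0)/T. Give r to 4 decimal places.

0.7679

R0 = Σ lx·mx = 0 + 0 + 3.0261 + 4.6104 + 3.7142 + 1.5872 + 0.3425 = 13.2804
Σ x·lx·mx = 44.7312; T = 44.7312/13.2804 = 3.36821…
r ≈ ln(R0)/T = ln(13.2804)/3.36821… = 0.767852… → 0.7679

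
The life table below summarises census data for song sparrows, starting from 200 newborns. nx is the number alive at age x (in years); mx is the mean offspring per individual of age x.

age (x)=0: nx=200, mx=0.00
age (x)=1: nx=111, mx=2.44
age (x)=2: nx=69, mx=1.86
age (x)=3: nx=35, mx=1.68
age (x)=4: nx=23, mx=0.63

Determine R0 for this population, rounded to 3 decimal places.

lx = nx/n0 = nx/200: 1, 0.555, 0.345, 0.175, 0.115
lx·mx by age: 0, 1.3542, 0.6417, 0.294, 0.07245
R0 = Σ lx·mx = 2.36235 → 2.362

2.362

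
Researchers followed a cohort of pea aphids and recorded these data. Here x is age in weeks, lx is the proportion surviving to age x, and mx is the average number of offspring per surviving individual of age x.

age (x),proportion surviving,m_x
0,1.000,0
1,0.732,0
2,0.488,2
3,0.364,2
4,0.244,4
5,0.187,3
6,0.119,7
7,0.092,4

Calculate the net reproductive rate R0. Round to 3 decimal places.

4.442

lx·mx by age: 0, 0, 0.976, 0.728, 0.976, 0.561, 0.833, 0.368
R0 = Σ lx·mx = 4.442 → 4.442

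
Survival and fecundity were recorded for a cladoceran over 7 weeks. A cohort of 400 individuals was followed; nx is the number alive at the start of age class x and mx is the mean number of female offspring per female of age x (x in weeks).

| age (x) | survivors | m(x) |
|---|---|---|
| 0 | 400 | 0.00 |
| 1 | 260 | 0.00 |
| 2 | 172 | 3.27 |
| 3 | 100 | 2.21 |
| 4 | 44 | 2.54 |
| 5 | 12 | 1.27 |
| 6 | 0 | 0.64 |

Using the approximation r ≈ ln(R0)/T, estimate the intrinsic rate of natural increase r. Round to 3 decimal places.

0.324

lx = nx/n0 = nx/400: 1, 0.65, 0.43, 0.25, 0.11, 0.03, 0
R0 = Σ lx·mx = 0 + 0 + 1.4061 + 0.5525 + 0.2794 + 0.0381 + 0 = 2.2761
Σ x·lx·mx = 5.7778; T = 5.7778/2.2761 = 2.53846…
r ≈ ln(R0)/T = ln(2.2761)/2.53846… = 0.324… → 0.324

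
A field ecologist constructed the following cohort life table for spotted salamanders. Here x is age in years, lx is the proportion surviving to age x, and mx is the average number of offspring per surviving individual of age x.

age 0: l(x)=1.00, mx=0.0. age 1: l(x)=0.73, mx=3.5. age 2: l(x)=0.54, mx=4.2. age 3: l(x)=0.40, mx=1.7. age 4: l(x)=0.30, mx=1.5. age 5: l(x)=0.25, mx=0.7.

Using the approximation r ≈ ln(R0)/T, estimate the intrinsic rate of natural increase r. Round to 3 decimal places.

0.941

R0 = Σ lx·mx = 0 + 2.555 + 2.268 + 0.68 + 0.45 + 0.175 = 6.128
Σ x·lx·mx = 11.806; T = 11.806/6.128 = 1.92657…
r ≈ ln(R0)/T = ln(6.128)/1.92657… = 0.94098… → 0.941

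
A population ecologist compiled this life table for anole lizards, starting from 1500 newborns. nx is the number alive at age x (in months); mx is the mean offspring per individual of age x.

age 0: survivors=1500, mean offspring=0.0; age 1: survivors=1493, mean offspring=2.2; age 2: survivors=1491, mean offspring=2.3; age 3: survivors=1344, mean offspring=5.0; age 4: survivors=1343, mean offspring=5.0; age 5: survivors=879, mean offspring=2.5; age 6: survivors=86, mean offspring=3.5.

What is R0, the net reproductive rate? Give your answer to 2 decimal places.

15.10

lx = nx/n0 = nx/1500: 1, 0.99533…, 0.994, 0.896, 0.89533…, 0.586, 0.05733…
lx·mx by age: 0, 2.189733…, 2.2862, 4.48, 4.476667…, 1.465, 0.200667…
R0 = Σ lx·mx = 15.098267… → 15.10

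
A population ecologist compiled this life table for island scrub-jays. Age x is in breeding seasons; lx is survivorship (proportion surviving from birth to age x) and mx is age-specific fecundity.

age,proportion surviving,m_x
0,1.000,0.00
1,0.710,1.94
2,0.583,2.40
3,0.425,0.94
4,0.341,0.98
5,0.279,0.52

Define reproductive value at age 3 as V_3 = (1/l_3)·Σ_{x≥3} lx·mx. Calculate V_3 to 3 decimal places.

2.068

lx·mx for x ≥ 3: 0.3995, 0.33418, 0.14508 → sum = 0.87876
V_3 = 0.87876 / l_3 = 0.87876 / 0.425 = 2.067671… → 2.068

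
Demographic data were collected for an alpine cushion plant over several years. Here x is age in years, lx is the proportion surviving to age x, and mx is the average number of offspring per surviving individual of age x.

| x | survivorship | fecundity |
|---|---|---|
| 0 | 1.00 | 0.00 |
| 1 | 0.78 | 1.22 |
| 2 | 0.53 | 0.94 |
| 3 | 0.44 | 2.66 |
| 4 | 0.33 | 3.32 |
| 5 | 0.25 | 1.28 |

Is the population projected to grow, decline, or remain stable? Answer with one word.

growing

R0 = Σ lx·mx = 0 + 0.9516 + 0.4982 + 1.1704 + 1.0956 + 0.32 = 4.0358
R0 > 1, so the population is growing.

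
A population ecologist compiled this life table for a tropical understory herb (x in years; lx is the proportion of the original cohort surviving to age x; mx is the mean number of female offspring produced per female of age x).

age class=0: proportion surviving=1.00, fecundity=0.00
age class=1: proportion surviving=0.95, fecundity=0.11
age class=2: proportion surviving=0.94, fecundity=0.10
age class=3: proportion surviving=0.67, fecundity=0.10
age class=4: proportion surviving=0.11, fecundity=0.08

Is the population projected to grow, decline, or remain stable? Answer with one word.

declining

R0 = Σ lx·mx = 0 + 0.1045 + 0.094 + 0.067 + 0.0088 = 0.2743
R0 < 1, so the population is declining.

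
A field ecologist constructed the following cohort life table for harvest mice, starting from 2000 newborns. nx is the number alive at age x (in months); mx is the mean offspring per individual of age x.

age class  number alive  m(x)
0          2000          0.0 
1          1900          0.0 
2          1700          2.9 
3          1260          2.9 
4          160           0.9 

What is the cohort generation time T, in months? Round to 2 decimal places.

lx = nx/n0 = nx/2000: 1, 0.95, 0.85, 0.63, 0.08
lx·mx: 0, 0, 2.465, 1.827, 0.072 → R0 = 4.364
x·lx·mx: 0, 0, 4.93, 5.481, 0.288 → Σ = 10.699
T = 10.699 / 4.364 = 2.45165… → 2.45

2.45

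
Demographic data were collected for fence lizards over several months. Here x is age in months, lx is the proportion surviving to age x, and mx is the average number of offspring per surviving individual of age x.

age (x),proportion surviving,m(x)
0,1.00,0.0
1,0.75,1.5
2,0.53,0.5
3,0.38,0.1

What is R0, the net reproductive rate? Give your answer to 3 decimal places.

lx·mx by age: 0, 1.125, 0.265, 0.038
R0 = Σ lx·mx = 1.428 → 1.428

1.428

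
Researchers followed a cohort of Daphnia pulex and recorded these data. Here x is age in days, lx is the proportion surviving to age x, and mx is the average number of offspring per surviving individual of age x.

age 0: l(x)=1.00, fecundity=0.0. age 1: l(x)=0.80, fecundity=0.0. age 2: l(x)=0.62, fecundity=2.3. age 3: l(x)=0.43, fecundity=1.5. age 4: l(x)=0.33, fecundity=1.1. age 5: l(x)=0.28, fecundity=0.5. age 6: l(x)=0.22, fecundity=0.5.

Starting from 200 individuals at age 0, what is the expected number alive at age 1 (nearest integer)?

160

Expected survivors = N0 · l_1 = 200 × 0.80 = 160 → 160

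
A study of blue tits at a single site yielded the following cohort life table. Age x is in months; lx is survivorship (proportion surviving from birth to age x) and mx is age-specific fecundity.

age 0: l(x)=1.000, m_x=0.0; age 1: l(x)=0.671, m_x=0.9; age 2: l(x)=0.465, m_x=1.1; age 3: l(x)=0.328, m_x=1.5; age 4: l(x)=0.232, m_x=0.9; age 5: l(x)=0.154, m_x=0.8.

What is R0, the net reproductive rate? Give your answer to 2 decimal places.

1.94

lx·mx by age: 0, 0.6039, 0.5115, 0.492, 0.2088, 0.1232
R0 = Σ lx·mx = 1.9394 → 1.94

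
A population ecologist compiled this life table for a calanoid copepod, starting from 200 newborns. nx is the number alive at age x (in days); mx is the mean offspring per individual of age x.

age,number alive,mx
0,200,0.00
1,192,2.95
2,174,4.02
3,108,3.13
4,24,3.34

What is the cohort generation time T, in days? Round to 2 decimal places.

lx = nx/n0 = nx/200: 1, 0.96, 0.87, 0.54, 0.12
lx·mx: 0, 2.832, 3.4974, 1.6902, 0.4008 → R0 = 8.4204
x·lx·mx: 0, 2.832, 6.9948, 5.0706, 1.6032 → Σ = 16.5006
T = 16.5006 / 8.4204 = 1.959598… → 1.96

1.96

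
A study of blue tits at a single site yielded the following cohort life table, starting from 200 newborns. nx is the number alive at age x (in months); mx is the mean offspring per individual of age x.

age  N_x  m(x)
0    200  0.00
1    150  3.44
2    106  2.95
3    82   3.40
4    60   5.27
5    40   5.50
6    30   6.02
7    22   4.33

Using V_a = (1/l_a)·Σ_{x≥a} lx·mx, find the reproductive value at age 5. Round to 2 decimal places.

12.40

lx = nx/n0 = nx/200: 1, 0.75, 0.53, 0.41, 0.3, 0.2, 0.15, 0.11
lx·mx for x ≥ 5: 1.1, 0.903, 0.4763 → sum = 2.4793
V_5 = 2.4793 / l_5 = 2.4793 / 0.2 = 12.3965 → 12.40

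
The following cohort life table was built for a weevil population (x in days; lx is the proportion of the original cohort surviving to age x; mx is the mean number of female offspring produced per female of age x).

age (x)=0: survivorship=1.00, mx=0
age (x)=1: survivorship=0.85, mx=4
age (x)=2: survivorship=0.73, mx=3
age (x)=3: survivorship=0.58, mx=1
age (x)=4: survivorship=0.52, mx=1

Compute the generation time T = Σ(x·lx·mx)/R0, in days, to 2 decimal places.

lx·mx: 0, 3.4, 2.19, 0.58, 0.52 → R0 = 6.69
x·lx·mx: 0, 3.4, 4.38, 1.74, 2.08 → Σ = 11.6
T = 11.6 / 6.69 = 1.733931… → 1.73

1.73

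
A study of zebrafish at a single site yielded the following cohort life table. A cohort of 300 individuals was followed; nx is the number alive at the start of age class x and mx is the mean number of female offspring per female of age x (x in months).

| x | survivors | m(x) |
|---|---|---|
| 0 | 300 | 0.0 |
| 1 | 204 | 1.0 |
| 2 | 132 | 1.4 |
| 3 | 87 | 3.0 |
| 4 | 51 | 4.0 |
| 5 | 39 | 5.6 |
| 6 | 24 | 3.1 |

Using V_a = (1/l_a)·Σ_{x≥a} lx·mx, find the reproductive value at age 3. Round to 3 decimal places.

lx = nx/n0 = nx/300: 1, 0.68, 0.44, 0.29, 0.17, 0.13, 0.08
lx·mx for x ≥ 3: 0.87, 0.68, 0.728, 0.248 → sum = 2.526
V_3 = 2.526 / l_3 = 2.526 / 0.29 = 8.710345… → 8.710

8.710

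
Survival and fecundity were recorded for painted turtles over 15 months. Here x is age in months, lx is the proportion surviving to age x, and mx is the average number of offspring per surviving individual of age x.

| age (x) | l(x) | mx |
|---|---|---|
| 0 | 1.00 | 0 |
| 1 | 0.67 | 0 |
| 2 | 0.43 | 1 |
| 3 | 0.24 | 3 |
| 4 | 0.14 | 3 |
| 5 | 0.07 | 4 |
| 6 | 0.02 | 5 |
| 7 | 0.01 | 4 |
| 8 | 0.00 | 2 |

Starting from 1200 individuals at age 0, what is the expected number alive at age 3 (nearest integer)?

288

Expected survivors = N0 · l_3 = 1200 × 0.24 = 288 → 288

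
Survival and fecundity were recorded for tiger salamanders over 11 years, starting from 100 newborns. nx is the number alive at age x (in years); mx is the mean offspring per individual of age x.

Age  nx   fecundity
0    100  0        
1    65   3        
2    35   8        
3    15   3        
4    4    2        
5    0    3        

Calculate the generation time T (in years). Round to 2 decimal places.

1.75

lx = nx/n0 = nx/100: 1, 0.65, 0.35, 0.15, 0.04, 0
lx·mx: 0, 1.95, 2.8, 0.45, 0.08, 0 → R0 = 5.28
x·lx·mx: 0, 1.95, 5.6, 1.35, 0.32, 0 → Σ = 9.22
T = 9.22 / 5.28 = 1.746212… → 1.75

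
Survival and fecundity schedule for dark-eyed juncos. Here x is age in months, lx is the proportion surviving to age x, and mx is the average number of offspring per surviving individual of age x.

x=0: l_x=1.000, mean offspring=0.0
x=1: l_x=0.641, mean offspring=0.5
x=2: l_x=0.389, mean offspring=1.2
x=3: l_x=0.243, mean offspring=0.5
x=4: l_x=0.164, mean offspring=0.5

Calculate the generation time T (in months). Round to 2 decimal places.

1.96

lx·mx: 0, 0.3205, 0.4668, 0.1215, 0.082 → R0 = 0.9908
x·lx·mx: 0, 0.3205, 0.9336, 0.3645, 0.328 → Σ = 1.9466
T = 1.9466 / 0.9908 = 1.964675… → 1.96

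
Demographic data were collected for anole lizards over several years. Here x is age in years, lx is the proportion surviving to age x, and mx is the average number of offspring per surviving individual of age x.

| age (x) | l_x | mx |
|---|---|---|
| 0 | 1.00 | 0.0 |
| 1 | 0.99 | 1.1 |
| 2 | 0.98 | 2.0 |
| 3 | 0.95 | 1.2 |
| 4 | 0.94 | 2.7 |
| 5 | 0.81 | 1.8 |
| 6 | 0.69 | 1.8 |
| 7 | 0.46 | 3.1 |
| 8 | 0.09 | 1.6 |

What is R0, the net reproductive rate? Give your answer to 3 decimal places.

lx·mx by age: 0, 1.089, 1.96, 1.14, 2.538, 1.458, 1.242, 1.426, 0.144
R0 = Σ lx·mx = 10.997 → 10.997

10.997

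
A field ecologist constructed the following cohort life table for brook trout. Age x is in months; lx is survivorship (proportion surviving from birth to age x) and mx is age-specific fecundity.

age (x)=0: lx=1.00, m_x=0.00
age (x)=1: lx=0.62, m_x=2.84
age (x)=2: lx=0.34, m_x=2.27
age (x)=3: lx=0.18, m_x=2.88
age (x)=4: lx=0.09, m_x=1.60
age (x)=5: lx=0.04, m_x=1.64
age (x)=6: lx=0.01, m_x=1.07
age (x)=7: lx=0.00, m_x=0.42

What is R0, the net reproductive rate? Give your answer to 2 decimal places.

3.27

lx·mx by age: 0, 1.7608, 0.7718, 0.5184, 0.144, 0.0656, 0.0107, 0
R0 = Σ lx·mx = 3.2713 → 3.27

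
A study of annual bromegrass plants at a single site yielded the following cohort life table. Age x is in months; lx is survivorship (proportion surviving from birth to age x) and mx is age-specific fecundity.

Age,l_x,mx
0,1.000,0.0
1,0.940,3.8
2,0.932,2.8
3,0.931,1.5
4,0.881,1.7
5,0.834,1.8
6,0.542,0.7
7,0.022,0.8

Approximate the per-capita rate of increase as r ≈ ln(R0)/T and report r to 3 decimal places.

0.910

R0 = Σ lx·mx = 0 + 3.572 + 2.6096 + 1.3965 + 1.4977 + 1.5012 + 0.3794 + 0.0176 = 10.974
Σ x·lx·mx = 28.8771; T = 28.8771/10.974 = 2.63141…
r ≈ ln(R0)/T = ln(10.974)/2.63141… = 0.91036… → 0.910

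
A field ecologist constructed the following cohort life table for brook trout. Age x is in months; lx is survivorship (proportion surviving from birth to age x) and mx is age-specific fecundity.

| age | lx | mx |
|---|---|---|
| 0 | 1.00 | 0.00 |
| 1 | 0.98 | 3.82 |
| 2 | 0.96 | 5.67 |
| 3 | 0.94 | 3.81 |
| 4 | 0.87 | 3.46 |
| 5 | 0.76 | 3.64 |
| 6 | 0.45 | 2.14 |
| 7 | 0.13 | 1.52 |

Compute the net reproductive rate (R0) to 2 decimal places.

19.71

lx·mx by age: 0, 3.7436, 5.4432, 3.5814, 3.0102, 2.7664, 0.963, 0.1976
R0 = Σ lx·mx = 19.7054 → 19.71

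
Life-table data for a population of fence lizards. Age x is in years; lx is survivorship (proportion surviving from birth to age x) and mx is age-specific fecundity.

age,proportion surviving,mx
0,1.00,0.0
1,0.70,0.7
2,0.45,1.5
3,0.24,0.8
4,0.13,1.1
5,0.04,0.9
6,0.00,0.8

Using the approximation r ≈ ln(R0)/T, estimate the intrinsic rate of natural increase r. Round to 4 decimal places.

0.2081

R0 = Σ lx·mx = 0 + 0.49 + 0.675 + 0.192 + 0.143 + 0.036 + 0 = 1.536
Σ x·lx·mx = 3.168; T = 3.168/1.536 = 2.0625
r ≈ ln(R0)/T = ln(1.536)/2.0625 = 0.208088… → 0.2081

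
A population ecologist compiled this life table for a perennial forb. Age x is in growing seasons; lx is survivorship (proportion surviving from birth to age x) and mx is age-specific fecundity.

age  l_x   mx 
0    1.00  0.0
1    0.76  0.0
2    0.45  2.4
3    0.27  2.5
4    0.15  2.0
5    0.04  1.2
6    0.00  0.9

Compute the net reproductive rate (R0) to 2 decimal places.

lx·mx by age: 0, 0, 1.08, 0.675, 0.3, 0.048, 0
R0 = Σ lx·mx = 2.103 → 2.10

2.10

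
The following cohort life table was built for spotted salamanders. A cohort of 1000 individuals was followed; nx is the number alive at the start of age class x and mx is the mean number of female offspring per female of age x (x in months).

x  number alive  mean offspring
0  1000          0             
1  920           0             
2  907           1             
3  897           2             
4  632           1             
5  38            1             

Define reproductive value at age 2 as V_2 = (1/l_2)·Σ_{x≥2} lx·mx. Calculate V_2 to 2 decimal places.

3.72

lx = nx/n0 = nx/1000: 1, 0.92, 0.907, 0.897, 0.632, 0.038
lx·mx for x ≥ 2: 0.907, 1.794, 0.632, 0.038 → sum = 3.371
V_2 = 3.371 / l_2 = 3.371 / 0.907 = 3.716648… → 3.72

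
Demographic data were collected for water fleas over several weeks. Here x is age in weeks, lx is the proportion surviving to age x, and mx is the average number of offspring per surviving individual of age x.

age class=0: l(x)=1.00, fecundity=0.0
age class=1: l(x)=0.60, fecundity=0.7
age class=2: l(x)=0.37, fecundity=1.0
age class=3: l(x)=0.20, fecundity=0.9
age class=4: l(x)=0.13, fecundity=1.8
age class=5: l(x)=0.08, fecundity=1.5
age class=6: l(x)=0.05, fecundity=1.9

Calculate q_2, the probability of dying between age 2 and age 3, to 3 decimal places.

0.459

q_2 = (l_2 − l_3) / l_2 = (0.37 − 0.2) / 0.37
     = 0.17 / 0.37 = 0.459459… → 0.459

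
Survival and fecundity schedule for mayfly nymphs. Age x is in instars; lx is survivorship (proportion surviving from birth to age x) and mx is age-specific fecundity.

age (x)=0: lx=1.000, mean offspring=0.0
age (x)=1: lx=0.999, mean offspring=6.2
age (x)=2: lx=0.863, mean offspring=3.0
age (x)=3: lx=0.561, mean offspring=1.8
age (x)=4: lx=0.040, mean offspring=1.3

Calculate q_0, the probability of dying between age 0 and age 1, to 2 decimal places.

0.00

q_0 = (l_0 − l_1) / l_0 = (1 − 0.999) / 1
     = 0.001 / 1 = 0.001 → 0.00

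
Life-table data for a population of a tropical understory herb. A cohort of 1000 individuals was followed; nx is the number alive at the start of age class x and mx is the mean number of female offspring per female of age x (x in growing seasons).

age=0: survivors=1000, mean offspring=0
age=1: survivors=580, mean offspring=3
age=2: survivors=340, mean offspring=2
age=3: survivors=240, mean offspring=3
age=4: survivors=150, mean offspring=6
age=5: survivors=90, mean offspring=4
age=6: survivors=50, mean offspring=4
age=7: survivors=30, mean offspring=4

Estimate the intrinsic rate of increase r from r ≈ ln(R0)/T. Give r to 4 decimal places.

lx = nx/n0 = nx/1000: 1, 0.58, 0.34, 0.24, 0.15, 0.09, 0.05, 0.03
R0 = Σ lx·mx = 0 + 1.74 + 0.68 + 0.72 + 0.9 + 0.36 + 0.2 + 0.12 = 4.72
Σ x·lx·mx = 12.7; T = 12.7/4.72 = 2.69068…
r ≈ ln(R0)/T = ln(4.72)/2.69068… = 0.576735… → 0.5767

0.5767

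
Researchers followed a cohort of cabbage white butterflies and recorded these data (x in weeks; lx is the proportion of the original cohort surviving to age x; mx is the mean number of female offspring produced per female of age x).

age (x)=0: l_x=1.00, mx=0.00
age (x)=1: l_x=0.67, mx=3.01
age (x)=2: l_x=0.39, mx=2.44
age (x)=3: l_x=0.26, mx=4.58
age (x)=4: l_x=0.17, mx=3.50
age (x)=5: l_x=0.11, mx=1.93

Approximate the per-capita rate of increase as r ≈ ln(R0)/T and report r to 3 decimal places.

R0 = Σ lx·mx = 0 + 2.0167 + 0.9516 + 1.1908 + 0.595 + 0.2123 = 4.9664
Σ x·lx·mx = 10.9338; T = 10.9338/4.9664 = 2.20155…
r ≈ ln(R0)/T = ln(4.9664)/2.20155… = 0.72798… → 0.728

0.728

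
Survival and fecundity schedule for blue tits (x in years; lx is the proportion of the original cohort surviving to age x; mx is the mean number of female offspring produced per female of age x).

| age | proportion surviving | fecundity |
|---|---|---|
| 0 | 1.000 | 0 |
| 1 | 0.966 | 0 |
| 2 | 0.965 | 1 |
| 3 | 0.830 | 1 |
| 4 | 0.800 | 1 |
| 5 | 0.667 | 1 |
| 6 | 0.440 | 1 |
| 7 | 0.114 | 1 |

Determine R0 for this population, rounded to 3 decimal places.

lx·mx by age: 0, 0, 0.965, 0.83, 0.8, 0.667, 0.44, 0.114
R0 = Σ lx·mx = 3.816 → 3.816

3.816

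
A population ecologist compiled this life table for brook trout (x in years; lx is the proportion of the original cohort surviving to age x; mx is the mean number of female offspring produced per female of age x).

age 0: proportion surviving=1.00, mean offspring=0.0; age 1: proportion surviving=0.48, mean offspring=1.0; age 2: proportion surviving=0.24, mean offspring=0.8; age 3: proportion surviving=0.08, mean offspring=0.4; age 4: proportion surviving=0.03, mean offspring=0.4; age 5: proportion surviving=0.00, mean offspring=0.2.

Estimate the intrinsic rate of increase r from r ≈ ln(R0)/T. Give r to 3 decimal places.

-0.237

R0 = Σ lx·mx = 0 + 0.48 + 0.192 + 0.032 + 0.012 + 0 = 0.716
Σ x·lx·mx = 1.008; T = 1.008/0.716 = 1.40782…
r ≈ ln(R0)/T = ln(0.716)/1.40782… = -0.2373… → -0.237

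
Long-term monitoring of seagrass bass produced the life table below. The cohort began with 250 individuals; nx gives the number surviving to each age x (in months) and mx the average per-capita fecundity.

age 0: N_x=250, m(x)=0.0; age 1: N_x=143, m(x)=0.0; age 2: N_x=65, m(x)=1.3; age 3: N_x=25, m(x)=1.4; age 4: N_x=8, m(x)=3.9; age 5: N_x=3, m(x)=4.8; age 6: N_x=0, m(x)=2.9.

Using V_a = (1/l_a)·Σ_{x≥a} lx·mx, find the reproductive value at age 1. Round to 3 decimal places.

1.155

lx = nx/n0 = nx/250: 1, 0.572, 0.26, 0.1, 0.032, 0.012, 0
lx·mx for x ≥ 1: 0, 0.338, 0.14, 0.1248, 0.0576, 0 → sum = 0.6604
V_1 = 0.6604 / l_1 = 0.6604 / 0.572 = 1.154545… → 1.155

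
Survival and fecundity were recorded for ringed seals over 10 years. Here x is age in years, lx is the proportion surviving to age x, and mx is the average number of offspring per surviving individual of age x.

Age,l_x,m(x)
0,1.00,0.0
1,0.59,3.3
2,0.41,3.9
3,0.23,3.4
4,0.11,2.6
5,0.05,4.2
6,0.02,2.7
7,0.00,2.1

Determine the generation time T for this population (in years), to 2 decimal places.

lx·mx: 0, 1.947, 1.599, 0.782, 0.286, 0.21, 0.054, 0 → R0 = 4.878
x·lx·mx: 0, 1.947, 3.198, 2.346, 1.144, 1.05, 0.324, 0 → Σ = 10.009
T = 10.009 / 4.878 = 2.051866… → 2.05

2.05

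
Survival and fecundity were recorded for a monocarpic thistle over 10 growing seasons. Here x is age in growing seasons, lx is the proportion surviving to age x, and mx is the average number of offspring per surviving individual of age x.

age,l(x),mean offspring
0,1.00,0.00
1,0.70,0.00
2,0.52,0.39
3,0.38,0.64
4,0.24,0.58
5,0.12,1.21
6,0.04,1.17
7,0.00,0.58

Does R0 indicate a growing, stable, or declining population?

declining

R0 = Σ lx·mx = 0 + 0 + 0.2028 + 0.2432 + 0.1392 + 0.1452 + 0.0468 + 0 = 0.7772
R0 < 1, so the population is declining.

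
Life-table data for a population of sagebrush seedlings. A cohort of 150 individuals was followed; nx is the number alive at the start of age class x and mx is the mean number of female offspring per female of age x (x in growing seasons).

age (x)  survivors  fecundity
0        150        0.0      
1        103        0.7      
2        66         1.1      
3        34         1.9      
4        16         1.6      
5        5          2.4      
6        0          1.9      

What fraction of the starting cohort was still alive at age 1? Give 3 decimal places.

0.687

l_1 = n_1/n_0 = 103/150 = 0.686667… → 0.687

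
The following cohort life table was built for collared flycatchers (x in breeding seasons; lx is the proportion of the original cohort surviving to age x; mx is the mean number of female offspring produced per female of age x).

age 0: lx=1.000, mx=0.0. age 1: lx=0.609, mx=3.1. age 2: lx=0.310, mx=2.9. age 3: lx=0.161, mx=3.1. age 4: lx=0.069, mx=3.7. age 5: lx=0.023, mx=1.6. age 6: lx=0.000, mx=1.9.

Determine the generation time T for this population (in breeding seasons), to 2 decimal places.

1.79

lx·mx: 0, 1.8879, 0.899, 0.4991, 0.2553, 0.0368, 0 → R0 = 3.5781
x·lx·mx: 0, 1.8879, 1.798, 1.4973, 1.0212, 0.184, 0 → Σ = 6.3884
T = 6.3884 / 3.5781 = 1.785417… → 1.79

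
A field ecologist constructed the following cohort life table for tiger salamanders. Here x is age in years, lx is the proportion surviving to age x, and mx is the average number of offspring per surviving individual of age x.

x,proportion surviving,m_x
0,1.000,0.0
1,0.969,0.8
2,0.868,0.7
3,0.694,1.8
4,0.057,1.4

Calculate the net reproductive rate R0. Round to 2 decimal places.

lx·mx by age: 0, 0.7752, 0.6076, 1.2492, 0.0798
R0 = Σ lx·mx = 2.7118 → 2.71

2.71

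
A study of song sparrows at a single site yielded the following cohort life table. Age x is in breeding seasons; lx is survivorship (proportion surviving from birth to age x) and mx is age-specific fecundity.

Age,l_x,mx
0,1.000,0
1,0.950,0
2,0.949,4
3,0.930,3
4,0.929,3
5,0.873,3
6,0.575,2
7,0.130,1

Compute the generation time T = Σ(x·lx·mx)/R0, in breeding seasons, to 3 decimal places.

lx·mx: 0, 0, 3.796, 2.79, 2.787, 2.619, 1.15, 0.13 → R0 = 13.272
x·lx·mx: 0, 0, 7.592, 8.37, 11.148, 13.095, 6.9, 0.91 → Σ = 48.015
T = 48.015 / 13.272 = 3.617767… → 3.618

3.618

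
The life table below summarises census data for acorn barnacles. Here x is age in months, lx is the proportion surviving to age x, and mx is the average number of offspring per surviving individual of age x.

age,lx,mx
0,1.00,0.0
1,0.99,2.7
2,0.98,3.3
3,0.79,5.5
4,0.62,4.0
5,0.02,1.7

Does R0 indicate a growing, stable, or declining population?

growing

R0 = Σ lx·mx = 0 + 2.673 + 3.234 + 4.345 + 2.48 + 0.034 = 12.766
R0 > 1, so the population is growing.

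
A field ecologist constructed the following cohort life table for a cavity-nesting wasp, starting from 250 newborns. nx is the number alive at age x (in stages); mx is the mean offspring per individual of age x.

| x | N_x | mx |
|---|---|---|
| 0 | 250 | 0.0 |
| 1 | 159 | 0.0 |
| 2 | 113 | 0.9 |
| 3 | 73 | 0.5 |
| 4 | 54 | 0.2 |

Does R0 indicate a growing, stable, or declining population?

declining

lx = nx/n0 = nx/250: 1, 0.636, 0.452, 0.292, 0.216
R0 = Σ lx·mx = 0 + 0 + 0.4068 + 0.146 + 0.0432 = 0.596
R0 < 1, so the population is declining.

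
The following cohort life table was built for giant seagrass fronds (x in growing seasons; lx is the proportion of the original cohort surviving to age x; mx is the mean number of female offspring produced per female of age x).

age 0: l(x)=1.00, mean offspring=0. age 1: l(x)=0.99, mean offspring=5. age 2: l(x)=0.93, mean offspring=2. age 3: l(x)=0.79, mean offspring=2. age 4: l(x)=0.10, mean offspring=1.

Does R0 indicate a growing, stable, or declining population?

growing

R0 = Σ lx·mx = 0 + 4.95 + 1.86 + 1.58 + 0.1 = 8.49
R0 > 1, so the population is growing.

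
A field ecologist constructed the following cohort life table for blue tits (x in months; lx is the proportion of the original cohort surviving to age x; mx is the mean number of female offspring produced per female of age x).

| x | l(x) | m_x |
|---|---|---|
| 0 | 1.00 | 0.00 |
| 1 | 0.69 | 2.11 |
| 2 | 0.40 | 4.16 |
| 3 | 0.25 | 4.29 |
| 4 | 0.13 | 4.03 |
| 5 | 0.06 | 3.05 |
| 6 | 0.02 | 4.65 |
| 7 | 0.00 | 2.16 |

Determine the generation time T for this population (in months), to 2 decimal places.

2.32

lx·mx: 0, 1.4559, 1.664, 1.0725, 0.5239, 0.183, 0.093, 0 → R0 = 4.9923
x·lx·mx: 0, 1.4559, 3.328, 3.2175, 2.0956, 0.915, 0.558, 0 → Σ = 11.57
T = 11.57 / 4.9923 = 2.317569… → 2.32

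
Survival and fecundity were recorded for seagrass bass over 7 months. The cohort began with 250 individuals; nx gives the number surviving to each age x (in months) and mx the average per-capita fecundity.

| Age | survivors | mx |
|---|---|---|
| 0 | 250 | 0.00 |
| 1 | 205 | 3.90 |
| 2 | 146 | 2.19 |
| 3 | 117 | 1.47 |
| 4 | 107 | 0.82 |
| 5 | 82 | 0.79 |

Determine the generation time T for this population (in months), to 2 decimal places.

lx = nx/n0 = nx/250: 1, 0.82, 0.584, 0.468, 0.428, 0.328
lx·mx: 0, 3.198, 1.27896, 0.68796, 0.35096, 0.25912 → R0 = 5.775
x·lx·mx: 0, 3.198, 2.55792, 2.06388, 1.40384, 1.2956 → Σ = 10.51924
T = 10.51924 / 5.775 = 1.821513… → 1.82

1.82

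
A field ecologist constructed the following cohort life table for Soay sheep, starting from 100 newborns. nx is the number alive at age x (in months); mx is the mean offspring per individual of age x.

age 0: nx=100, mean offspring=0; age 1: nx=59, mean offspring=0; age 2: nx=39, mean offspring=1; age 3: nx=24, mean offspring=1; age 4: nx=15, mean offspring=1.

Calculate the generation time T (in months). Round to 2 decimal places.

lx = nx/n0 = nx/100: 1, 0.59, 0.39, 0.24, 0.15
lx·mx: 0, 0, 0.39, 0.24, 0.15 → R0 = 0.78
x·lx·mx: 0, 0, 0.78, 0.72, 0.6 → Σ = 2.1
T = 2.1 / 0.78 = 2.692308… → 2.69

2.69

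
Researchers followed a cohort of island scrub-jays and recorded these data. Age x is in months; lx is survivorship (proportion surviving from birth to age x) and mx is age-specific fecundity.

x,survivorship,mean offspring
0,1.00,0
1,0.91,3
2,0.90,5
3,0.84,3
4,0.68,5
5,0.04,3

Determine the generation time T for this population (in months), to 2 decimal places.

2.52

lx·mx: 0, 2.73, 4.5, 2.52, 3.4, 0.12 → R0 = 13.27
x·lx·mx: 0, 2.73, 9, 7.56, 13.6, 0.6 → Σ = 33.49
T = 33.49 / 13.27 = 2.523738… → 2.52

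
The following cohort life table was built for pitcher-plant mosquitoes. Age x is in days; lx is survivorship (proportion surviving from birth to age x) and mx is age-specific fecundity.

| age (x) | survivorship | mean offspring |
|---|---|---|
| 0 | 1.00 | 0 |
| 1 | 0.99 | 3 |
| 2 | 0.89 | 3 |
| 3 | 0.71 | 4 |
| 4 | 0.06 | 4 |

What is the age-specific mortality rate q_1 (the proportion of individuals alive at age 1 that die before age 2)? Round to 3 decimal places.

0.101

q_1 = (l_1 − l_2) / l_1 = (0.99 − 0.89) / 0.99
     = 0.1 / 0.99 = 0.10101… → 0.101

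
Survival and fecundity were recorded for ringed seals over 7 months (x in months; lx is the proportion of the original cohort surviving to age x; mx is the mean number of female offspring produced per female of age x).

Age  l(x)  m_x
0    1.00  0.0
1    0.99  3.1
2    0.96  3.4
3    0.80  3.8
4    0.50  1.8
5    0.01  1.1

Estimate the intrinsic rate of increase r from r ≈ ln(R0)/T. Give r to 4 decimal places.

1.0713

R0 = Σ lx·mx = 0 + 3.069 + 3.264 + 3.04 + 0.9 + 0.011 = 10.284
Σ x·lx·mx = 22.372; T = 22.372/10.284 = 2.17542…
r ≈ ln(R0)/T = ln(10.284)/2.17542… = 1.071329… → 1.0713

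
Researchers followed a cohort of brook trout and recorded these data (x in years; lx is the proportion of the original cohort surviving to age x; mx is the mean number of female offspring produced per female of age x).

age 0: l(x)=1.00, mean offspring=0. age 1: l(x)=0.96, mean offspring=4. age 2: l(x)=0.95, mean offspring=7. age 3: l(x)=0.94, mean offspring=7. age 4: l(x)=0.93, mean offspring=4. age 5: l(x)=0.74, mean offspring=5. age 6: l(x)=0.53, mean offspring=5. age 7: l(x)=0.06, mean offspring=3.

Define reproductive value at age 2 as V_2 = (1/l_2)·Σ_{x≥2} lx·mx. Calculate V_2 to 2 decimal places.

lx·mx for x ≥ 2: 6.65, 6.58, 3.72, 3.7, 2.65, 0.18 → sum = 23.48
V_2 = 23.48 / l_2 = 23.48 / 0.95 = 24.715789… → 24.72

24.72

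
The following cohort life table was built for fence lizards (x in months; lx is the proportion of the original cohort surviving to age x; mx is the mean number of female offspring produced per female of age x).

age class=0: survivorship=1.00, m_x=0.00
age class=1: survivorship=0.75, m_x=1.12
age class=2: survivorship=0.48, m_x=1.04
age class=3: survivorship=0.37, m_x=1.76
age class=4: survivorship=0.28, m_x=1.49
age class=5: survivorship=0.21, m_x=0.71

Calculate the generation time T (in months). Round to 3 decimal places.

2.427

lx·mx: 0, 0.84, 0.4992, 0.6512, 0.4172, 0.1491 → R0 = 2.5567
x·lx·mx: 0, 0.84, 0.9984, 1.9536, 1.6688, 0.7455 → Σ = 6.2063
T = 6.2063 / 2.5567 = 2.427465… → 2.427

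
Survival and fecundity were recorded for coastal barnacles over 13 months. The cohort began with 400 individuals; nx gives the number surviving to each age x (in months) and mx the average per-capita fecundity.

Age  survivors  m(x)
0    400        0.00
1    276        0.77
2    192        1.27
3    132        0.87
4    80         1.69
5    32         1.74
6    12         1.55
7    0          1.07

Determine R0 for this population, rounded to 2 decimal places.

lx = nx/n0 = nx/400: 1, 0.69, 0.48, 0.33, 0.2, 0.08, 0.03, 0
lx·mx by age: 0, 0.5313, 0.6096, 0.2871, 0.338, 0.1392, 0.0465, 0
R0 = Σ lx·mx = 1.9517 → 1.95

1.95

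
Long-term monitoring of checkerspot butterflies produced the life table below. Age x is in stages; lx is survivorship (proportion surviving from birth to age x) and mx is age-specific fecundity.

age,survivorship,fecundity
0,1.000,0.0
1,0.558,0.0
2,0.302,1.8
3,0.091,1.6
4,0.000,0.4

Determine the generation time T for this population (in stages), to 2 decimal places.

2.21

lx·mx: 0, 0, 0.5436, 0.1456, 0 → R0 = 0.6892
x·lx·mx: 0, 0, 1.0872, 0.4368, 0 → Σ = 1.524
T = 1.524 / 0.6892 = 2.211259… → 2.21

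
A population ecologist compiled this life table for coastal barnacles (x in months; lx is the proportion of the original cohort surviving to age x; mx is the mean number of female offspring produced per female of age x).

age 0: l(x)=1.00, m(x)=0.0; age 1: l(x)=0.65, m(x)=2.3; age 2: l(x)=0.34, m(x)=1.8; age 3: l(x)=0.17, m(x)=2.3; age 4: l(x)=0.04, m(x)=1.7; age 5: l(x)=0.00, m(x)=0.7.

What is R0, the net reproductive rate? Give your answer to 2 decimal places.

2.57

lx·mx by age: 0, 1.495, 0.612, 0.391, 0.068, 0
R0 = Σ lx·mx = 2.566 → 2.57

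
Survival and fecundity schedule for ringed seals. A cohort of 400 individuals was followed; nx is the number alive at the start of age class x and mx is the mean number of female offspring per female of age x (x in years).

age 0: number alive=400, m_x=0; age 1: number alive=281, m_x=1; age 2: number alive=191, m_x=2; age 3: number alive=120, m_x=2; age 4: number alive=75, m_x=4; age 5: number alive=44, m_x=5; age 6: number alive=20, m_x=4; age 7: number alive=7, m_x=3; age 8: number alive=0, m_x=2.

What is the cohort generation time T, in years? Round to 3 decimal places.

3.079

lx = nx/n0 = nx/400: 1, 0.7025, 0.4775, 0.3, 0.1875, 0.11, 0.05, 0.0175, 0
lx·mx: 0, 0.7025, 0.955, 0.6, 0.75, 0.55, 0.2, 0.0525, 0 → R0 = 3.81
x·lx·mx: 0, 0.7025, 1.91, 1.8, 3, 2.75, 1.2, 0.3675, 0 → Σ = 11.73
T = 11.73 / 3.81 = 3.07874… → 3.079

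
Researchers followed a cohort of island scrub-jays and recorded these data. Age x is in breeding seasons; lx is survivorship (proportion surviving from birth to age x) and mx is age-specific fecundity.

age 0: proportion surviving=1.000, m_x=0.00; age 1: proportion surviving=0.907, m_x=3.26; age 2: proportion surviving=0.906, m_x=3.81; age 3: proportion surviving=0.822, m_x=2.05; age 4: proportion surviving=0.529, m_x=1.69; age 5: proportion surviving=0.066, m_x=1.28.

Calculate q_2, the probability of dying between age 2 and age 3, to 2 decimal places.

q_2 = (l_2 − l_3) / l_2 = (0.906 − 0.822) / 0.906
     = 0.084 / 0.906 = 0.092715… → 0.09

0.09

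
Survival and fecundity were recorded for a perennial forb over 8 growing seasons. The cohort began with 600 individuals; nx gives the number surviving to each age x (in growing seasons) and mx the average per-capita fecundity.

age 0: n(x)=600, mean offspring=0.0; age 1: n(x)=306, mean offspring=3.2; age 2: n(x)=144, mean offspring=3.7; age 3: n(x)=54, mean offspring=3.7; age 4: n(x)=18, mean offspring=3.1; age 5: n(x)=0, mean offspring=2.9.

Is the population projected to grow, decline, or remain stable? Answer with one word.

growing

lx = nx/n0 = nx/600: 1, 0.51, 0.24, 0.09, 0.03, 0
R0 = Σ lx·mx = 0 + 1.632 + 0.888 + 0.333 + 0.093 + 0 = 2.946
R0 > 1, so the population is growing.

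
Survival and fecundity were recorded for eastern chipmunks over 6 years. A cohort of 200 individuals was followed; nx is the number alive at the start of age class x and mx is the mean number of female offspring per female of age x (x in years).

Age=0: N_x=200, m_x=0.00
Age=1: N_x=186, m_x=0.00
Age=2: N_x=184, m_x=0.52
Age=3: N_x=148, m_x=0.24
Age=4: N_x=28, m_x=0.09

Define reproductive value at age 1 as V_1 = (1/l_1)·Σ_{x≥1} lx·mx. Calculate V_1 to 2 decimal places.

0.72

lx = nx/n0 = nx/200: 1, 0.93, 0.92, 0.74, 0.14
lx·mx for x ≥ 1: 0, 0.4784, 0.1776, 0.0126 → sum = 0.6686
V_1 = 0.6686 / l_1 = 0.6686 / 0.93 = 0.718925… → 0.72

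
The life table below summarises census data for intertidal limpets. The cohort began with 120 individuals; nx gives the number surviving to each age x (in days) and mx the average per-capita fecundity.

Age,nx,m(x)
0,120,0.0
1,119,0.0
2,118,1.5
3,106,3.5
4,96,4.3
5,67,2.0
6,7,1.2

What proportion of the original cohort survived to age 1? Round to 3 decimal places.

l_1 = n_1/n_0 = 119/120 = 0.991667… → 0.992

0.992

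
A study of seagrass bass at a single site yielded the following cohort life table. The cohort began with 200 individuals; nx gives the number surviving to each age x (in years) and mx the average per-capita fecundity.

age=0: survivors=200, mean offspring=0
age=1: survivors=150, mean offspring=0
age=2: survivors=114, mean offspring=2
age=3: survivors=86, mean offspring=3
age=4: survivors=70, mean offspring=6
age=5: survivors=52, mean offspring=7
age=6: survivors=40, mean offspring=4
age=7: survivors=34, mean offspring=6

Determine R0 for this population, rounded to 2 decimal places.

lx = nx/n0 = nx/200: 1, 0.75, 0.57, 0.43, 0.35, 0.26, 0.2, 0.17
lx·mx by age: 0, 0, 1.14, 1.29, 2.1, 1.82, 0.8, 1.02
R0 = Σ lx·mx = 8.17 → 8.17

8.17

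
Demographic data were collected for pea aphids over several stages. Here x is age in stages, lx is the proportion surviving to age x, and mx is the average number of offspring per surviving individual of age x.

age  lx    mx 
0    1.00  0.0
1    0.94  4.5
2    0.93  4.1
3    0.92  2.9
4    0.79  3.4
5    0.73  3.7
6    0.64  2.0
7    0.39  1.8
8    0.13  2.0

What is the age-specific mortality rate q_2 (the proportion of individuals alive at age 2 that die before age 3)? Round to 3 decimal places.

q_2 = (l_2 − l_3) / l_2 = (0.93 − 0.92) / 0.93
     = 0.01 / 0.93 = 0.010753… → 0.011

0.011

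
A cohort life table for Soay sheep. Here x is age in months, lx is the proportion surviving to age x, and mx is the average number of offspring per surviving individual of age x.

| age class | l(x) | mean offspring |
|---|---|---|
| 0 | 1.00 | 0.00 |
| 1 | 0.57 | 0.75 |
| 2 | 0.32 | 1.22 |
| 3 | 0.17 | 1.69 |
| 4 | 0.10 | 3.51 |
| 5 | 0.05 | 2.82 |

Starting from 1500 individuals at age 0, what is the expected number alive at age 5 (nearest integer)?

75

Expected survivors = N0 · l_5 = 1500 × 0.05 = 75 → 75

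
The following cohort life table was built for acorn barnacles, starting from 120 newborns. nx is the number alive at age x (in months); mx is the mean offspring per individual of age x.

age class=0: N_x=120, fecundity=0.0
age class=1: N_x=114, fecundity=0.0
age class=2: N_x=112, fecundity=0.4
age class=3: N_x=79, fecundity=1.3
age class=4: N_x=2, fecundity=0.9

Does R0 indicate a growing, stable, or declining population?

growing

lx = nx/n0 = nx/120: 1, 0.95, 0.93333…, 0.65833…, 0.01667…
R0 = Σ lx·mx = 0 + 0 + 0.373333… + 0.855833… + 0.015… = 1.244167…
R0 > 1, so the population is growing.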